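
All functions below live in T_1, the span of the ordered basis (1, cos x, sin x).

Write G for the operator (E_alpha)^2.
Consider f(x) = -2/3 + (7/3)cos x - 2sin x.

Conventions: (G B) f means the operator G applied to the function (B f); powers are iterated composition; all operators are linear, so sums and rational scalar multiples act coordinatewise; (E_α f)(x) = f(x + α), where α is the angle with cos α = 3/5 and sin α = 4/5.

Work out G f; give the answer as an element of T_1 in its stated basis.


E_alpha f = -2/3 - (1/5)cos x - (46/15)sin x
E_alpha E_alpha f = -2/3 - (193/75)cos x - (42/25)sin x

the result is g(x) = -2/3 - (193/75)cos x - (42/25)sin x


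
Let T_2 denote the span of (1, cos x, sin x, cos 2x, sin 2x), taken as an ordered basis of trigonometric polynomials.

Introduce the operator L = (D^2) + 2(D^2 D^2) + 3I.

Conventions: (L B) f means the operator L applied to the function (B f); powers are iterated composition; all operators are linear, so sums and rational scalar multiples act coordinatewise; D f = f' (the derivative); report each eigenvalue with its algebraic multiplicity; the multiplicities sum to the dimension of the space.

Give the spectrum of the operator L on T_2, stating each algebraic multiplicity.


λ = 3 (multiplicity 1), λ = 4 (multiplicity 2), λ = 31 (multiplicity 2)

image of 1: 3
image of cos x: 4cos x
image of sin x: 4sin x
image of cos 2x: 31cos 2x
image of sin 2x: 31sin 2x
the matrix is diagonal; its diagonal is (3, 4, 4, 31, 31)
for a triangular matrix the eigenvalues are the diagonal entries, with algebraic multiplicity their repetition count


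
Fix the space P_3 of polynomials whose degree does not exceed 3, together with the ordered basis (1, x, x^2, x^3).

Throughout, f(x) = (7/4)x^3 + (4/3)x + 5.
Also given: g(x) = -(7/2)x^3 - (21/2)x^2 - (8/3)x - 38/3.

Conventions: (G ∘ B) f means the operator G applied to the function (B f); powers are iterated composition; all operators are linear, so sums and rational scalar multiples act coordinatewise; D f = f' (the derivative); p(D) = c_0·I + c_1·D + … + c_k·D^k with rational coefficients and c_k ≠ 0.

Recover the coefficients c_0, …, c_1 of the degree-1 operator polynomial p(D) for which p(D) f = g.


p(D) = -2·I − 2·D, i.e. c_0 = -2, c_1 = -2

D^0 f = (7/4)x^3 + (4/3)x + 5
D^1 f = (21/4)x^2 + 4/3
matching coefficients of g against c_0 f + c_1 Df + … from the top degree down determines the c_i
solution: c_0 = -2, c_1 = -2


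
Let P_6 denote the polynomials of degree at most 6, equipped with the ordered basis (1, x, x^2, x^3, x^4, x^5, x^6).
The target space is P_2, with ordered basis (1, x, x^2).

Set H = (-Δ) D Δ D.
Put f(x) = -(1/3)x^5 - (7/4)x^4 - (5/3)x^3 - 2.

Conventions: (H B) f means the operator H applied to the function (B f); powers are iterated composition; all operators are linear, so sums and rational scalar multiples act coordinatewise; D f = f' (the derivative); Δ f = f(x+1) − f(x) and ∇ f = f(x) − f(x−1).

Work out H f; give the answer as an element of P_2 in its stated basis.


the result is g(x) = 40x + 82

D f = -(5/3)x^4 - 7x^3 - 5x^2
Δ D f = -(20/3)x^3 - 31x^2 - (113/3)x - 41/3
D Δ D f = -20x^2 - 62x - 113/3
Δ (D Δ D) f = -40x - 82
(-Δ) (D Δ D) f = 40x + 82


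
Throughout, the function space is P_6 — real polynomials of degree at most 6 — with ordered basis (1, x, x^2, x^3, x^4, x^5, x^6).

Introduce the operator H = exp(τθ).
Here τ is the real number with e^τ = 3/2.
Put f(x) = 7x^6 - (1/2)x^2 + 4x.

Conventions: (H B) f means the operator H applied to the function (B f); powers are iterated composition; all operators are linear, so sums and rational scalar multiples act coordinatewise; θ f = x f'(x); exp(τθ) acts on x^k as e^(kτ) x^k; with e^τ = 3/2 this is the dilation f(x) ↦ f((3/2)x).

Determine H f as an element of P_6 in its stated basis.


the image equals g(x) = (5103/64)x^6 - (9/8)x^2 + 6x

exp(τθ) x^k = e^(kτ) x^k; with e^τ = 3/2 this sends x^k to (3/2)^k x^k
x ↦ 3/2 x
x^2 ↦ 9/4 x^2
x^6 ↦ 729/64 x^6
applying this coordinatewise to f: exp(τθ) f = (5103/64)x^6 - (9/8)x^2 + 6x


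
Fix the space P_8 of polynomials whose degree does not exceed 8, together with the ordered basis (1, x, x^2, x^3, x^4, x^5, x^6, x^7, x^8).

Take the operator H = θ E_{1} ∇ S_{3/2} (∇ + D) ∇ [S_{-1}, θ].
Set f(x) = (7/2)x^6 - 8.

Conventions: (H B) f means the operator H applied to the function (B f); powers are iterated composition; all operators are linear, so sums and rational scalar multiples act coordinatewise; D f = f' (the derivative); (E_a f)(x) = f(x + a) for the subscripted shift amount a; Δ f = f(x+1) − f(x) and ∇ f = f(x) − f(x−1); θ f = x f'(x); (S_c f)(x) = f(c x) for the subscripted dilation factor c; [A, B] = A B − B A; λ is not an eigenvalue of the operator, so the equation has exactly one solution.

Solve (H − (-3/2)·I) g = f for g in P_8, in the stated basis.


the image equals g(x) = (7/3)x^6 - 16/3

write g with unknown coordinates in the stated basis and equate coefficients in (H − (-3/2)·I) g = f
solving from the highest basis element down gives g = (7/3)x^6 - 16/3
check: H g = 0
so H g − (-3/2)·g = (7/2)x^6 - 8 = f ✓


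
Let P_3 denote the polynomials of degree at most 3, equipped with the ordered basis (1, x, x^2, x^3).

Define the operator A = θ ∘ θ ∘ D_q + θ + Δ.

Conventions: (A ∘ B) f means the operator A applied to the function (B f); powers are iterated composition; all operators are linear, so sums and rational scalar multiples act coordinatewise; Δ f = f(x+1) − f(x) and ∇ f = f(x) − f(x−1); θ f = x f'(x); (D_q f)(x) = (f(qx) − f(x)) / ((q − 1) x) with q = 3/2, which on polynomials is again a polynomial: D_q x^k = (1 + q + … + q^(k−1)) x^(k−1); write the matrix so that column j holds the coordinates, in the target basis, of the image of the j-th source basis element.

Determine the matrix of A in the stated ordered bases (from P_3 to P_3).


image of 1: 0
image of x: x + 1
image of x^2: 2x^2 + (9/2)x + 1
image of x^3: 3x^3 + 22x^2 + 3x + 1
each image's coordinates form column j of the matrix

the matrix is [[0, 1, 1, 1]; [0, 1, 9/2, 3]; [0, 0, 2, 22]; [0, 0, 0, 3]] (rows listed top to bottom)


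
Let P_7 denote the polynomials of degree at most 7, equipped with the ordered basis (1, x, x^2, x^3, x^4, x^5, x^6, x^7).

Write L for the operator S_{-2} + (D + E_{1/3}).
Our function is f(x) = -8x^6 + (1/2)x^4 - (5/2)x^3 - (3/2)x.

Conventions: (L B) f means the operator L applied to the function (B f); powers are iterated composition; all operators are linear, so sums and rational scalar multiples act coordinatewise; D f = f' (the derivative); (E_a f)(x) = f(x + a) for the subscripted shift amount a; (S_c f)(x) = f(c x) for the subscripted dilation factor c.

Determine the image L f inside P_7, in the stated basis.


g(x) = -520x^6 - 64x^5 - (29/6)x^4 + (769/54)x^3 - (301/27)x^2 + (44/81)x - 1529/729

S_{-2} f = -512x^6 + 8x^4 + 20x^3 + 3x
D f = -48x^5 + 2x^3 - (15/2)x^2 - 3/2
E_{1/3} f = -8x^6 - 16x^5 - (77/6)x^4 - (419/54)x^3 - (197/54)x^2 - (199/81)x - 871/1458
(D + E_{1/3}) f = -8x^6 - 64x^5 - (77/6)x^4 - (311/54)x^3 - (301/27)x^2 - (199/81)x - 1529/729
(S_{-2} + (D + E_{1/3})) f = -520x^6 - 64x^5 - (29/6)x^4 + (769/54)x^3 - (301/27)x^2 + (44/81)x - 1529/729


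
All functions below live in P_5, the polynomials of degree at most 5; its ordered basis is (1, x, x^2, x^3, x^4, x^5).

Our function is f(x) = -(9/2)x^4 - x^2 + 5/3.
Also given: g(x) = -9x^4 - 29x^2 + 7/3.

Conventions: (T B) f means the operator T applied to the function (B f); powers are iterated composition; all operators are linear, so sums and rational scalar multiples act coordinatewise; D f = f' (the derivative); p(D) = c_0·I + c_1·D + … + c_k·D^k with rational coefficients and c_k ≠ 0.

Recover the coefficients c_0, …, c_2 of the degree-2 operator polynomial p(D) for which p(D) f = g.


D^0 f = -(9/2)x^4 - x^2 + 5/3
D^1 f = -18x^3 - 2x
D^2 f = -54x^2 - 2
matching coefficients of g against c_0 f + c_1 Df + … from the top degree down determines the c_i
solution: c_0 = 2, c_1 = 0, c_2 = 1/2

c_0 = 2, c_1 = 0, c_2 = 1/2


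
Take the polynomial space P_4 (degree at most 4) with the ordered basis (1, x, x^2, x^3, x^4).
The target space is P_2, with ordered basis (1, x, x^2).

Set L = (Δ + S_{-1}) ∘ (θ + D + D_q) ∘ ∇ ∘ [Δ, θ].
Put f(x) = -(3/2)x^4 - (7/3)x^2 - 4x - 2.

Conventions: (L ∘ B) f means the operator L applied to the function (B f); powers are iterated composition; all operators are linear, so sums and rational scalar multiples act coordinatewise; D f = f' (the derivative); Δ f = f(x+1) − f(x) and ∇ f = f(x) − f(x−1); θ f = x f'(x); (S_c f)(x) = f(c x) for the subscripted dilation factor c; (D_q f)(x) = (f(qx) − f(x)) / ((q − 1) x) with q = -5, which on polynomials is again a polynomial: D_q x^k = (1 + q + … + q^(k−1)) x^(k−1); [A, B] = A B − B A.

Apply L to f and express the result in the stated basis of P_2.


θ f = -6x^4 - (14/3)x^2 - 4x
Δ θ f = -24x^3 - 36x^2 - (100/3)x - 44/3
Δ f = -6x^3 - 9x^2 - (32/3)x - 47/6
θ Δ f = -18x^3 - 18x^2 - (32/3)x
[Δ, θ] f = -6x^3 - 18x^2 - (68/3)x - 44/3
∇ [Δ, θ] f = -18x^2 - 18x - 32/3
θ ∇ [Δ, θ] f = -36x^2 - 18x
D ∇ [Δ, θ] f = -36x - 18
D_q ∇ [Δ, θ] f = 72x - 18
(θ + D + D_q) ∇ [Δ, θ] f = -36x^2 + 18x - 36
Δ (θ + D + D_q) ∇ [Δ, θ] f = -72x - 18
S_{-1} (θ + D + D_q) ∇ [Δ, θ] f = -36x^2 - 18x - 36
(Δ + S_{-1}) (θ + D + D_q) ∇ [Δ, θ] f = -36x^2 - 90x - 54

the image equals g(x) = -36x^2 - 90x - 54


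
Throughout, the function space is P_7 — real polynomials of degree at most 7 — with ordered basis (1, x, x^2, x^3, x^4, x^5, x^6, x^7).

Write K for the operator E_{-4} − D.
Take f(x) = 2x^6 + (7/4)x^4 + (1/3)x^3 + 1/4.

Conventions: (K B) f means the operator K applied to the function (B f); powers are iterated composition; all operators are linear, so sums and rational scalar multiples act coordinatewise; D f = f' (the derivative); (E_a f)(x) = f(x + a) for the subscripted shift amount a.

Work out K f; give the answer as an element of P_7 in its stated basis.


the image equals g(x) = 2x^6 - 60x^5 + (1927/4)x^4 - (7784/3)x^3 + 7843x^2 - 12720x + 103427/12

E_{-4} f = 2x^6 - 48x^5 + (1927/4)x^4 - (7763/3)x^3 + 7844x^2 - 12720x + 103427/12
D f = 12x^5 + 7x^3 + x^2
(-D) f = -12x^5 - 7x^3 - x^2
(E_{-4} − D) f = 2x^6 - 60x^5 + (1927/4)x^4 - (7784/3)x^3 + 7843x^2 - 12720x + 103427/12


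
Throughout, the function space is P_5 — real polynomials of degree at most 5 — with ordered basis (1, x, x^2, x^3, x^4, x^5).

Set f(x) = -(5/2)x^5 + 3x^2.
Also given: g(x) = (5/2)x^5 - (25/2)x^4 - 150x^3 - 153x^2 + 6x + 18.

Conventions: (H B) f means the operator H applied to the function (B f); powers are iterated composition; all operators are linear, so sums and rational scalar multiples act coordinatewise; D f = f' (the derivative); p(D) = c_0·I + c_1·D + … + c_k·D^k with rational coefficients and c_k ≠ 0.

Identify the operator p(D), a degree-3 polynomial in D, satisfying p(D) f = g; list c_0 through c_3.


D^0 f = -(5/2)x^5 + 3x^2
D^1 f = -(25/2)x^4 + 6x
D^2 f = -50x^3 + 6
D^3 f = -150x^2
matching coefficients of g against c_0 f + c_1 Df + … from the top degree down determines the c_i
solution: c_0 = -1, c_1 = 1, c_2 = 3, c_3 = 1

p(D) = -I + D + 3·D^2 + D^3, i.e. c_0 = -1, c_1 = 1, c_2 = 3, c_3 = 1


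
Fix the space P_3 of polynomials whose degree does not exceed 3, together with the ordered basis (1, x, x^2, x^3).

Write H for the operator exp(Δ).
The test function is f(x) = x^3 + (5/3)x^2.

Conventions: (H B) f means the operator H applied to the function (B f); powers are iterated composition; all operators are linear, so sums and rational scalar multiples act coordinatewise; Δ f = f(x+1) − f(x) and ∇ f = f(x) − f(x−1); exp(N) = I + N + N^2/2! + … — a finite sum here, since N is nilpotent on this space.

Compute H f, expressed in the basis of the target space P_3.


order-1 term: 3x^2 + (19/3)x + 8/3
order-2 term: 3x + 14/3
order-3 term: 1
the series for exp(Δ) f terminates at order 3
exp(Δ) f = x^3 + (14/3)x^2 + (28/3)x + 25/3

g(x) = x^3 + (14/3)x^2 + (28/3)x + 25/3


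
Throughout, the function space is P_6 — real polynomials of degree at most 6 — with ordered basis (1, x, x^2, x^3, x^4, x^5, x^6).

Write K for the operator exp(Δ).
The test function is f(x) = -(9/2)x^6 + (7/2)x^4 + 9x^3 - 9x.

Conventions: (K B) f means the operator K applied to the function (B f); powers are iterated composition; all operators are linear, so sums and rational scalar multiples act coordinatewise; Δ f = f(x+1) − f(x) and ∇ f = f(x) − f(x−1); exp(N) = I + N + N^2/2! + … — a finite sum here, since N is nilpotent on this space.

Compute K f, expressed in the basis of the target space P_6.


order-1 term: -27x^5 - (135/2)x^4 - 76x^3 - (39/2)x^2 + 14x - 1
order-2 term: -(135/2)x^4 - 270x^3 - (903/2)x^2 - 336x - 88
order-3 term: -90x^3 - 405x^2 - 661x - 375
order-4 term: -(135/2)x^2 - 270x - 289
order-5 term: -27x - 135/2
order-6 term: -9/2
the series for exp(Δ) f terminates at order 6
exp(Δ) f = -(9/2)x^6 - 27x^5 - (263/2)x^4 - 427x^3 - (1887/2)x^2 - 1289x - 825

the image equals g(x) = -(9/2)x^6 - 27x^5 - (263/2)x^4 - 427x^3 - (1887/2)x^2 - 1289x - 825


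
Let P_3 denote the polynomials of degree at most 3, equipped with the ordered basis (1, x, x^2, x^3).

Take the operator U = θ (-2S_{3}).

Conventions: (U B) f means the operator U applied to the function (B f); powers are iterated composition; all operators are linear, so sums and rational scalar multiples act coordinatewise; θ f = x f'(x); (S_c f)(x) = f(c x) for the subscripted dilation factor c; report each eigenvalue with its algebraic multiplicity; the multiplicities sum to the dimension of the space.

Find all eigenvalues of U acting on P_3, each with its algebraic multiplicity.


λ = -162 (multiplicity 1), λ = -36 (multiplicity 1), λ = -6 (multiplicity 1), λ = 0 (multiplicity 1)

image of 1: 0
image of x: -6x
image of x^2: -36x^2
image of x^3: -162x^3
the matrix is upper triangular; its diagonal is (0, -6, -36, -162)
for a triangular matrix the eigenvalues are the diagonal entries, with algebraic multiplicity their repetition count


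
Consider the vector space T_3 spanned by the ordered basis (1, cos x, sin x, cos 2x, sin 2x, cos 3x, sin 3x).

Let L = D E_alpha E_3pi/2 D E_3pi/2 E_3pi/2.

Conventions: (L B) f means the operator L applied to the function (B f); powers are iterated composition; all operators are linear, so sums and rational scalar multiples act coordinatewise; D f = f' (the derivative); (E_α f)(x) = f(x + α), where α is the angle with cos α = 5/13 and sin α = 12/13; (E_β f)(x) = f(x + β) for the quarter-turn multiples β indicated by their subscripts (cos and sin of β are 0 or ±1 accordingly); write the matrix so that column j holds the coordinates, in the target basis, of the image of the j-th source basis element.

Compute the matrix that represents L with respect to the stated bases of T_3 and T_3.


the matrix is [[0, 0, 0, 0, 0, 0, 0]; [0, 12/13, -5/13, 0, 0, 0, 0]; [0, 5/13, 12/13, 0, 0, 0, 0]; [0, 0, 0, -476/169, 480/169, 0, 0]; [0, 0, 0, -480/169, -476/169, 0, 0]; [0, 0, 0, 0, 0, 7452/2197, -18315/2197]; [0, 0, 0, 0, 0, 18315/2197, 7452/2197]] (rows listed top to bottom)

image of 1: 0
image of cos x: (12/13)cos x + (5/13)sin x
image of sin x: -(5/13)cos x + (12/13)sin x
image of cos 2x: -(476/169)cos 2x - (480/169)sin 2x
image of sin 2x: (480/169)cos 2x - (476/169)sin 2x
image of cos 3x: (7452/2197)cos 3x + (18315/2197)sin 3x
image of sin 3x: -(18315/2197)cos 3x + (7452/2197)sin 3x
each image's coordinates form column j of the matrix


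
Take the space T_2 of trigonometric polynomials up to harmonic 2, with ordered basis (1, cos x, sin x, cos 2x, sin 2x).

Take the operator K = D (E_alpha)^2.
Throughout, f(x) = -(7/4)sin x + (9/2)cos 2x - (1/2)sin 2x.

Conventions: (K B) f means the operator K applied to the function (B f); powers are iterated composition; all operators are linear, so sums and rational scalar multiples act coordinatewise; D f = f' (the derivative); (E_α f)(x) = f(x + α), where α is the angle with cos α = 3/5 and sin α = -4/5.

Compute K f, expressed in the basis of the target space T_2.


the image equals g(x) = (49/100)cos x - (42/25)sin x - (2497/625)cos 2x + (5079/625)sin 2x

E_alpha f = (7/5)cos x - (21/20)sin x - (39/50)cos 2x + (223/50)sin 2x
E_alpha E_alpha f = (42/25)cos x + (49/100)sin x - (5079/1250)cos 2x - (2497/1250)sin 2x
D (E_alpha)^2 f = (49/100)cos x - (42/25)sin x - (2497/625)cos 2x + (5079/625)sin 2x


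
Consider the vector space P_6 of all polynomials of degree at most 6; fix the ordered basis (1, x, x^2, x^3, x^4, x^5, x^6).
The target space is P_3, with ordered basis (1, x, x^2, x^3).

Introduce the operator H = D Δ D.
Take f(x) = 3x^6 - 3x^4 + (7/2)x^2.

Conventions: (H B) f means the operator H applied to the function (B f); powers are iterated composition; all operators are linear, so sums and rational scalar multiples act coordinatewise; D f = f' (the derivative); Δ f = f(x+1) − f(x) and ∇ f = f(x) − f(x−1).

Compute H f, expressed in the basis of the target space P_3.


D f = 18x^5 - 12x^3 + 7x
Δ D f = 90x^4 + 180x^3 + 144x^2 + 54x + 13
D Δ D f = 360x^3 + 540x^2 + 288x + 54

the image equals g(x) = 360x^3 + 540x^2 + 288x + 54


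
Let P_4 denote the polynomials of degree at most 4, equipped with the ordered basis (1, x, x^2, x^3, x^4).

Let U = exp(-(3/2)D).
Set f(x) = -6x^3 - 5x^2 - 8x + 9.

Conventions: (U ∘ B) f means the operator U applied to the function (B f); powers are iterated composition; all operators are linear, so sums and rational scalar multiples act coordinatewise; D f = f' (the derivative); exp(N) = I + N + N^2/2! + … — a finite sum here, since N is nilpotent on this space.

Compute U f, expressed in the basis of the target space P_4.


order-1 term: 27x^2 + 15x + 12
order-2 term: -(81/2)x - 45/4
order-3 term: 81/4
the series for exp(-(3/2)D) f terminates at order 3
exp(-(3/2)D) f = -6x^3 + 22x^2 - (67/2)x + 30

g(x) = -6x^3 + 22x^2 - (67/2)x + 30


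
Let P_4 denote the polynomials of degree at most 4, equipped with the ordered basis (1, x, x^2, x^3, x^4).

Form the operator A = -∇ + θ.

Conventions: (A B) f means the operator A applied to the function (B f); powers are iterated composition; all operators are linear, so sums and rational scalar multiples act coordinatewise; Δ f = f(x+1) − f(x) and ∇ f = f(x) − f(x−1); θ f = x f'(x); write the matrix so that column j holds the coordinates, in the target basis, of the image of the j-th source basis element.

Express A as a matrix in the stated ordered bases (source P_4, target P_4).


image of 1: 0
image of x: x - 1
image of x^2: 2x^2 - 2x + 1
image of x^3: 3x^3 - 3x^2 + 3x - 1
image of x^4: 4x^4 - 4x^3 + 6x^2 - 4x + 1
each image's coordinates form column j of the matrix

the matrix is [[0, -1, 1, -1, 1]; [0, 1, -2, 3, -4]; [0, 0, 2, -3, 6]; [0, 0, 0, 3, -4]; [0, 0, 0, 0, 4]] (rows listed top to bottom)


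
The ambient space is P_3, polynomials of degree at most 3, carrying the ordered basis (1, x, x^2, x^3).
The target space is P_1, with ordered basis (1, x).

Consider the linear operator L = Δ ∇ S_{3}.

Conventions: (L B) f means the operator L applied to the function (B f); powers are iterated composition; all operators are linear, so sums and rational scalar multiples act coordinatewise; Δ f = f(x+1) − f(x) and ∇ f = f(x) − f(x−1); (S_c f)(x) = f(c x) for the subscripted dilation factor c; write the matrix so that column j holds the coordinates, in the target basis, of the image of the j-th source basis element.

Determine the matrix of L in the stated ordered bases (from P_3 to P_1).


image of 1: 0
image of x: 0
image of x^2: 18
image of x^3: 162x
each image's coordinates form column j of the matrix

the matrix is [[0, 0, 18, 0]; [0, 0, 0, 162]] (rows listed top to bottom)


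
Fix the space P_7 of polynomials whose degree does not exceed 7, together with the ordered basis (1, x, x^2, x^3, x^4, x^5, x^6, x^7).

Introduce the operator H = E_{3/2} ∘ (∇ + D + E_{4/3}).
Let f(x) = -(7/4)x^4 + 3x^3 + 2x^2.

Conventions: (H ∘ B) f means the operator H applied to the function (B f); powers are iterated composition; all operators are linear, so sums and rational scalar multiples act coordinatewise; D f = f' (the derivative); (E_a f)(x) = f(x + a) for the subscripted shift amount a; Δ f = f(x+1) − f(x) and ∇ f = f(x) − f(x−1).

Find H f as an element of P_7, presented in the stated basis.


the result is g(x) = -(7/4)x^4 - (185/6)x^3 - (2191/24)x^2 - (20009/216)x - 108151/5184

∇ f = -7x^3 + (39/2)x^2 - 12x + 11/4
D f = -7x^3 + 9x^2 + 4x
E_{4/3} f = -(7/4)x^4 - (19/3)x^3 - (14/3)x^2 + (128/27)x + 416/81
(∇ + D + E_{4/3}) f = -(7/4)x^4 - (61/3)x^3 + (143/6)x^2 - (88/27)x + 2555/324
E_{3/2} (∇ + D + E_{4/3}) f = -(7/4)x^4 - (185/6)x^3 - (2191/24)x^2 - (20009/216)x - 108151/5184


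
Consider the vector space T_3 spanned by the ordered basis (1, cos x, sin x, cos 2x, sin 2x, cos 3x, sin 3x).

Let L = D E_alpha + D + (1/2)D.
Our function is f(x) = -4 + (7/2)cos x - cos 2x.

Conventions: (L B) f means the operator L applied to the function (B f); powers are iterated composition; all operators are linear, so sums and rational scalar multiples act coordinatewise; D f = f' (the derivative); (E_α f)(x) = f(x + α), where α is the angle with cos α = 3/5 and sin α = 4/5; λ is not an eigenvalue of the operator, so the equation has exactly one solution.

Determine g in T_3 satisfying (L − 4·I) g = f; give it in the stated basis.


the image equals g(x) = 1 - (112/183)cos x + (49/183)sin x + (148/1025)cos 2x - (61/1025)sin 2x

write g with unknown coordinates in the stated basis and equate coefficients in (L − 4·I) g = f
solving from the highest basis element down gives g = 1 - (112/183)cos x + (49/183)sin x + (148/1025)cos 2x - (61/1025)sin 2x
check: L g = (385/366)cos x + (196/183)sin x - (433/1025)cos 2x - (244/1025)sin 2x
so L g − 4·g = -4 + (7/2)cos x - cos 2x = f ✓


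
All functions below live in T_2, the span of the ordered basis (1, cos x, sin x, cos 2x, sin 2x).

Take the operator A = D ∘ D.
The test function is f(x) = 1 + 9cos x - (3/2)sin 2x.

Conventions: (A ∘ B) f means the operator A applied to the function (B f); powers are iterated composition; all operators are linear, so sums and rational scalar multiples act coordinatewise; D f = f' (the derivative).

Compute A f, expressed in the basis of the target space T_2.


g(x) = -9cos x + 6sin 2x

D f = -9sin x - 3cos 2x
D D f = -9cos x + 6sin 2x


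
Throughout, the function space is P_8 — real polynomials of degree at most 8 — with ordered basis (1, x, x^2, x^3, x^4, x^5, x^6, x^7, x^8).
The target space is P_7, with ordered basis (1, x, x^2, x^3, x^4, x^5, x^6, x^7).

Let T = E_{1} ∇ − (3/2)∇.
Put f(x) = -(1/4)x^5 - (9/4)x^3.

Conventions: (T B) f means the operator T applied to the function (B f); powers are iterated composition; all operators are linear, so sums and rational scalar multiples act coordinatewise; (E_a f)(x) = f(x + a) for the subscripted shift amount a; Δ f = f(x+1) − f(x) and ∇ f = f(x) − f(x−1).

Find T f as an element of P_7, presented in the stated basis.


g(x) = (5/8)x^4 - (25/4)x^3 + (37/8)x^2 - 20x + 5/4

∇ f = -(5/4)x^4 + (5/2)x^3 - (37/4)x^2 + 8x - 5/2
E_{1} ∇ f = -(5/4)x^4 - (5/2)x^3 - (37/4)x^2 - 8x - 5/2
∇ f = -(5/4)x^4 + (5/2)x^3 - (37/4)x^2 + 8x - 5/2
(-(3/2)∇) f = (15/8)x^4 - (15/4)x^3 + (111/8)x^2 - 12x + 15/4
(E_{1} ∇ − (3/2)∇) f = (5/8)x^4 - (25/4)x^3 + (37/8)x^2 - 20x + 5/4


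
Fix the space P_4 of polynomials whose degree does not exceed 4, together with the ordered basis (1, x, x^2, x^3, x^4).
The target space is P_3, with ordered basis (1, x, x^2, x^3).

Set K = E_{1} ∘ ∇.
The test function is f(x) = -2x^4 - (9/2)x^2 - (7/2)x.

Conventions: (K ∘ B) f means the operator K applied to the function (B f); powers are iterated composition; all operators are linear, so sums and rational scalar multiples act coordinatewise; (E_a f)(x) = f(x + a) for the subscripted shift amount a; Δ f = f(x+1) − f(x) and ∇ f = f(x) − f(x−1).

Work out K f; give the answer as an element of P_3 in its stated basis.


the image equals g(x) = -8x^3 - 12x^2 - 17x - 10

∇ f = -8x^3 + 12x^2 - 17x + 3
E_{1} ∇ f = -8x^3 - 12x^2 - 17x - 10


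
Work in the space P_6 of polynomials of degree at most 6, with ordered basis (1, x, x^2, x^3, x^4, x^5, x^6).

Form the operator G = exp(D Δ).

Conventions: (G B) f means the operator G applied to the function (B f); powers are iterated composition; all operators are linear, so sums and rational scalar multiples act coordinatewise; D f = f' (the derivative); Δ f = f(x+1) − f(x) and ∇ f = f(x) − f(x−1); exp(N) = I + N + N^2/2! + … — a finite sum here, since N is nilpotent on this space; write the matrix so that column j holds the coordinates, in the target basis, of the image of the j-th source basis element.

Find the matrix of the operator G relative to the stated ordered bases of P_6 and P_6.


image of 1: 1
image of x: x
image of x^2: x^2 + 2
image of x^3: x^3 + 6x + 3
image of x^4: x^4 + 12x^2 + 12x + 16
image of x^5: x^5 + 20x^3 + 30x^2 + 80x + 65
image of x^6: x^6 + 30x^4 + 60x^3 + 240x^2 + 390x + 336
each image's coordinates form column j of the matrix

the matrix is [[1, 0, 2, 3, 16, 65, 336]; [0, 1, 0, 6, 12, 80, 390]; [0, 0, 1, 0, 12, 30, 240]; [0, 0, 0, 1, 0, 20, 60]; [0, 0, 0, 0, 1, 0, 30]; [0, 0, 0, 0, 0, 1, 0]; [0, 0, 0, 0, 0, 0, 1]] (rows listed top to bottom)


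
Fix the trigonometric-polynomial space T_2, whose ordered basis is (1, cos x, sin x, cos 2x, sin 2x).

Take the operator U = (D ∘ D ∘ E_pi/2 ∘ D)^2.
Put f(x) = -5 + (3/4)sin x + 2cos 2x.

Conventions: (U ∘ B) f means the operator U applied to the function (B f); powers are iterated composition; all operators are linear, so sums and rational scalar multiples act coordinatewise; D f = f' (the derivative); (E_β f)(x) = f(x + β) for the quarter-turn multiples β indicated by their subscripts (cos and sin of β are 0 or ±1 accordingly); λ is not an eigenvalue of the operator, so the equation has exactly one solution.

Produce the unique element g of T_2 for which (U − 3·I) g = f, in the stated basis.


write g with unknown coordinates in the stated basis and equate coefficients in (U − 3·I) g = f
solving from the highest basis element down gives g = 5/3 - (3/8)sin x - (2/67)cos 2x
check: U g = -(3/8)sin x + (128/67)cos 2x
so U g − 3·g = -5 + (3/4)sin x + 2cos 2x = f ✓

the result is g(x) = 5/3 - (3/8)sin x - (2/67)cos 2x


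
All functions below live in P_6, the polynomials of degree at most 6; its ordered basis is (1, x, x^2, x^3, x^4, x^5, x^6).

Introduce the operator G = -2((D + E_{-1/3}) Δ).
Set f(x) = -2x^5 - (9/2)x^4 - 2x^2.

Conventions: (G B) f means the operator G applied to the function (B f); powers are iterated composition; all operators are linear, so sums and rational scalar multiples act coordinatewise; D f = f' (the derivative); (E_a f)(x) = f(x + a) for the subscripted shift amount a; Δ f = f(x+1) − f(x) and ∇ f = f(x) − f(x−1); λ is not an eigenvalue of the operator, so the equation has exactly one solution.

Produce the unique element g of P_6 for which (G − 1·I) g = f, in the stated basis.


write g with unknown coordinates in the stated basis and equate coefficients in (G − 1·I) g = f
solving from the highest basis element down gives g = 2x^5 - (31/2)x^4 + (92/3)x^3 + (356/3)x^2 - (15508/27)x + 40477/81
check: G g = -20x^4 + (92/3)x^3 + (350/3)x^2 - (15508/27)x + 40477/81
so G g − 1·g = -2x^5 - (9/2)x^4 - 2x^2 = f ✓

the result is g(x) = 2x^5 - (31/2)x^4 + (92/3)x^3 + (356/3)x^2 - (15508/27)x + 40477/81


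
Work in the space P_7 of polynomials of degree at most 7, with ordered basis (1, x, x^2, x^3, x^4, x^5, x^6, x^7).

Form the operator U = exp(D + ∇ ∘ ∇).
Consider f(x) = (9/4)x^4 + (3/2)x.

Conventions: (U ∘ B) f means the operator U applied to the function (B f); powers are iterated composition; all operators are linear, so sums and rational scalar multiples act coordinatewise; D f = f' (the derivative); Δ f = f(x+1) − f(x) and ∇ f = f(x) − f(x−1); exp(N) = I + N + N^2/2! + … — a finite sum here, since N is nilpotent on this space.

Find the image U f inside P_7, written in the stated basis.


order-1 term: 9x^3 + 27x^2 - 54x + 33
order-2 term: (27/2)x^2 + 54x - 27
order-3 term: 9x + 27
order-4 term: 9/4
the series for exp(D + ∇ ∘ ∇) f terminates at order 4
exp(D + ∇ ∘ ∇) f = (9/4)x^4 + 9x^3 + (81/2)x^2 + (21/2)x + 141/4

g(x) = (9/4)x^4 + 9x^3 + (81/2)x^2 + (21/2)x + 141/4


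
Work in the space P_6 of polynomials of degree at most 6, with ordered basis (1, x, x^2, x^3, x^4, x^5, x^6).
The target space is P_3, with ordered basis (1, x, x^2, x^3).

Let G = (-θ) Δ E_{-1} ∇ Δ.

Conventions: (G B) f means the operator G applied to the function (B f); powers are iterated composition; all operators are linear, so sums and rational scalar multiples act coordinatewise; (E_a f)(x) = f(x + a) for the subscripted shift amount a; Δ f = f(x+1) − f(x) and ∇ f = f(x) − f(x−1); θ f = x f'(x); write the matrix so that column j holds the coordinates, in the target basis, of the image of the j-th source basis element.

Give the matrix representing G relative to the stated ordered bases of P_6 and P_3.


the matrix is [[0, 0, 0, 0, 0, 0, 0]; [0, 0, 0, 0, -24, 60, -180]; [0, 0, 0, 0, 0, -120, 360]; [0, 0, 0, 0, 0, 0, -360]] (rows listed top to bottom)

image of 1: 0
image of x: 0
image of x^2: 0
image of x^3: 0
image of x^4: -24x
image of x^5: -120x^2 + 60x
image of x^6: -360x^3 + 360x^2 - 180x
each image's coordinates form column j of the matrix


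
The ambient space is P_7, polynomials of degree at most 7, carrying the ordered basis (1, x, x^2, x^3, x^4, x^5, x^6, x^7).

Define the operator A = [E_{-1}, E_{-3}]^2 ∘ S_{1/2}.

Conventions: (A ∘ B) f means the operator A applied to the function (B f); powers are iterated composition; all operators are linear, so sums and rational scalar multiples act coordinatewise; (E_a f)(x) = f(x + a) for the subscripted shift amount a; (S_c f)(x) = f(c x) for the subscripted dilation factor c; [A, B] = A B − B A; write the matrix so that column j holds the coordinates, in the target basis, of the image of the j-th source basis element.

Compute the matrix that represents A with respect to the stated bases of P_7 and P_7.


image of 1: 0
image of x: 0
image of x^2: 0
image of x^3: 0
image of x^4: 0
image of x^5: 0
image of x^6: 0
image of x^7: 0
each image's coordinates form column j of the matrix

the matrix is [[0, 0, 0, 0, 0, 0, 0, 0]; [0, 0, 0, 0, 0, 0, 0, 0]; [0, 0, 0, 0, 0, 0, 0, 0]; [0, 0, 0, 0, 0, 0, 0, 0]; [0, 0, 0, 0, 0, 0, 0, 0]; [0, 0, 0, 0, 0, 0, 0, 0]; [0, 0, 0, 0, 0, 0, 0, 0]; [0, 0, 0, 0, 0, 0, 0, 0]] (rows listed top to bottom)


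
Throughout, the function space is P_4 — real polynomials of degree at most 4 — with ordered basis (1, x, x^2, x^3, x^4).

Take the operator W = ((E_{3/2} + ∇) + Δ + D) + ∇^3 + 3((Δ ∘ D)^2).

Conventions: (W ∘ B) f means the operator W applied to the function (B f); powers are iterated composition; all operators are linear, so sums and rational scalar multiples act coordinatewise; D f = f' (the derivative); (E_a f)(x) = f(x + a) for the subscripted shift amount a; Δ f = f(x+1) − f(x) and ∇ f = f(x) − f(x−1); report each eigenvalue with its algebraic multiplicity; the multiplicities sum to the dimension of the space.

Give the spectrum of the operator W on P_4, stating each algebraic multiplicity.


λ = 1 (multiplicity 5)

image of 1: 1
image of x: x + 9/2
image of x^2: x^2 + 9x + 9/4
image of x^3: x^3 + (27/2)x^2 + (27/4)x + 91/8
image of x^4: x^4 + 18x^3 + (27/2)x^2 + (91/2)x + 657/16
the matrix is upper triangular; its diagonal is (1, 1, 1, 1, 1)
for a triangular matrix the eigenvalues are the diagonal entries, with algebraic multiplicity their repetition count


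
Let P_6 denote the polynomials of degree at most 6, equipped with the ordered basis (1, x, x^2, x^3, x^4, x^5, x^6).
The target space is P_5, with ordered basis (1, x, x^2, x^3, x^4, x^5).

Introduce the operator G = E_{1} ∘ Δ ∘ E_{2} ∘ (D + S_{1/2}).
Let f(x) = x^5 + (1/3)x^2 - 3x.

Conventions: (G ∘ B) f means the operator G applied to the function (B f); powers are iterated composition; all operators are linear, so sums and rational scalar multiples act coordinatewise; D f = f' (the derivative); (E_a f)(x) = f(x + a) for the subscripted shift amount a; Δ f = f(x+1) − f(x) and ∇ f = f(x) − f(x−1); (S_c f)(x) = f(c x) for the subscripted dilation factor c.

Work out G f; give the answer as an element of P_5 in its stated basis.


the image equals g(x) = (5/32)x^4 + (355/16)x^3 + (3545/16)x^2 + (73681/96)x + 28773/32

D f = 5x^4 + (2/3)x - 3
S_{1/2} f = (1/32)x^5 + (1/12)x^2 - (3/2)x
(D + S_{1/2}) f = (1/32)x^5 + 5x^4 + (1/12)x^2 - (5/6)x - 3
E_{2} (D + S_{1/2}) f = (1/32)x^5 + (85/16)x^4 + (165/4)x^3 + (1471/12)x^2 + 162x + 230/3
Δ E_{2} (D + S_{1/2}) f = (5/32)x^4 + (345/16)x^3 + (2495/16)x^2 + (37471/96)x + 31793/96
E_{1} Δ E_{2} (D + S_{1/2}) f = (5/32)x^4 + (355/16)x^3 + (3545/16)x^2 + (73681/96)x + 28773/32


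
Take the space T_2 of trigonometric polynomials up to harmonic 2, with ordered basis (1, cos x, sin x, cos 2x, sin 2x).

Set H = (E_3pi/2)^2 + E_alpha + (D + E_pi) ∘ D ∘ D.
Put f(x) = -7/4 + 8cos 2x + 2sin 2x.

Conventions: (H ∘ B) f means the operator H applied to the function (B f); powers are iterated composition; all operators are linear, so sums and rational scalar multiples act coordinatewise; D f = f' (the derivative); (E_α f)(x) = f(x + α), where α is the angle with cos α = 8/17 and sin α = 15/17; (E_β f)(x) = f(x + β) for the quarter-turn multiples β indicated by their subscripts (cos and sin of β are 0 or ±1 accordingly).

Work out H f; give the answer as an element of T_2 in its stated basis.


g(x) = -7/2 - (12368/289)cos 2x + (14520/289)sin 2x

E_3pi/2 f = -7/4 - 8cos 2x - 2sin 2x
E_3pi/2 E_3pi/2 f = -7/4 + 8cos 2x + 2sin 2x
E_alpha f = -7/4 - (808/289)cos 2x - (2242/289)sin 2x
D f = 4cos 2x - 16sin 2x
D D f = -32cos 2x - 8sin 2x
D (D ∘ D) f = -16cos 2x + 64sin 2x
E_pi (D ∘ D) f = -32cos 2x - 8sin 2x
(D + E_pi) (D ∘ D) f = -48cos 2x + 56sin 2x
((E_3pi/2)^2 + E_alpha + (D + E_pi) ∘ D ∘ D) f = -7/2 - (12368/289)cos 2x + (14520/289)sin 2x


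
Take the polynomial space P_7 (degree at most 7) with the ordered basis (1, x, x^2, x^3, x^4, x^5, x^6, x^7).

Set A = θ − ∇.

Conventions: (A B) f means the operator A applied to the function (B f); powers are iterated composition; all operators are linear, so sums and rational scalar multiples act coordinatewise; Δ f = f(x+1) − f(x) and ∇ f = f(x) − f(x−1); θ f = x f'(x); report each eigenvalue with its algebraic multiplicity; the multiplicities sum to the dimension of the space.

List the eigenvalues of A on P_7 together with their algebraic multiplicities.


image of 1: 0
image of x: x - 1
image of x^2: 2x^2 - 2x + 1
image of x^3: 3x^3 - 3x^2 + 3x - 1
image of x^4: 4x^4 - 4x^3 + 6x^2 - 4x + 1
image of x^5: 5x^5 - 5x^4 + 10x^3 - 10x^2 + 5x - 1
image of x^6: 6x^6 - 6x^5 + 15x^4 - 20x^3 + 15x^2 - 6x + 1
image of x^7: 7x^7 - 7x^6 + 21x^5 - 35x^4 + 35x^3 - 21x^2 + 7x - 1
the matrix is upper triangular; its diagonal is (0, 1, 2, 3, 4, 5, 6, 7)
for a triangular matrix the eigenvalues are the diagonal entries, with algebraic multiplicity their repetition count

λ = 0 (multiplicity 1), λ = 1 (multiplicity 1), λ = 2 (multiplicity 1), λ = 3 (multiplicity 1), λ = 4 (multiplicity 1), λ = 5 (multiplicity 1), λ = 6 (multiplicity 1), λ = 7 (multiplicity 1)


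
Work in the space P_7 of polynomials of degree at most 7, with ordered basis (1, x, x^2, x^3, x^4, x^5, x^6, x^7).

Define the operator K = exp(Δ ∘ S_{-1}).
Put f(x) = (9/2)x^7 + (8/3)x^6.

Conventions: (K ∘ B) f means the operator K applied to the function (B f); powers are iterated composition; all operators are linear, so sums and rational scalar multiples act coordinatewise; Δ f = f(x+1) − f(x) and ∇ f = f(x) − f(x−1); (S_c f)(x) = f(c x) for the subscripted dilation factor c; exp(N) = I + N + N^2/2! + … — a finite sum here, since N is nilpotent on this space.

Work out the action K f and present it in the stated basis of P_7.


the result is g(x) = (9/2)x^7 - (173/6)x^6 - 173x^5 + (315/2)x^3 + (487/2)x^2 + (471/2)x + 47/2

order-1 term: -(63/2)x^6 - (157/2)x^5 - (235/2)x^4 - (625/6)x^3 - (109/2)x^2 - (31/2)x - 11/6
order-2 term: -(189/2)x^5 - 40x^4 - (315/2)x^3 - 40x^2 - (63/2)x - 8/3
order-3 term: (315/2)x^4 + (785/3)x^3 + (785/2)x^2 + 235x + 407/6
order-4 term: (315/2)x^3 + 40x^2 + (315/2)x + 40/3
order-5 term: -(189/2)x^2 - (157/2)x - 55
order-6 term: -(63/2)x - 8/3
order-7 term: 9/2
the series for exp(Δ ∘ S_{-1}) f terminates at order 7
exp(Δ ∘ S_{-1}) f = (9/2)x^7 - (173/6)x^6 - 173x^5 + (315/2)x^3 + (487/2)x^2 + (471/2)x + 47/2


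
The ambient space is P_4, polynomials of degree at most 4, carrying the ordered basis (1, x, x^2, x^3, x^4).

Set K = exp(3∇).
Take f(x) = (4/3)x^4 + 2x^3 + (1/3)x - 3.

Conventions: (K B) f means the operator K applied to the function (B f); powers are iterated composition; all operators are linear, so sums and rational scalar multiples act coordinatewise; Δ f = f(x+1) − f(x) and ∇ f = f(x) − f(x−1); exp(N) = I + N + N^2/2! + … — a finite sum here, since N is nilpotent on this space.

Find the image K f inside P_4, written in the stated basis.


g(x) = (4/3)x^4 + 18x^3 + 66x^2 + (157/3)x - 24

order-1 term: 16x^3 - 6x^2 - 2x + 3
order-2 term: 72x^2 - 90x + 30
order-3 term: 144x - 162
order-4 term: 108
the series for exp(3∇) f terminates at order 4
exp(3∇) f = (4/3)x^4 + 18x^3 + 66x^2 + (157/3)x - 24


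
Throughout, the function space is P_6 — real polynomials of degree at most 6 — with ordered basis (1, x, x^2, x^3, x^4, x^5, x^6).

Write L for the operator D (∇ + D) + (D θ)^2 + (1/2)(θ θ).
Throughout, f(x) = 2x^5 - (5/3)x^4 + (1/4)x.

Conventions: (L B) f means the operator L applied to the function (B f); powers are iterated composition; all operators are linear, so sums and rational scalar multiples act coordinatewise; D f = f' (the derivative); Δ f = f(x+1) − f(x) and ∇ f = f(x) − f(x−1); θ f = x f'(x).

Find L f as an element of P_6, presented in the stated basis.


g(x) = 25x^5 - (40/3)x^4 + 880x^3 - 340x^2 + (481/8)x - 50/3

∇ f = 10x^4 - (80/3)x^3 + 30x^2 - (50/3)x + 47/12
D f = 10x^4 - (20/3)x^3 + 1/4
(∇ + D) f = 20x^4 - (100/3)x^3 + 30x^2 - (50/3)x + 25/6
D (∇ + D) f = 80x^3 - 100x^2 + 60x - 50/3
θ f = 10x^5 - (20/3)x^4 + (1/4)x
D θ f = 50x^4 - (80/3)x^3 + 1/4
θ (D θ) f = 200x^4 - 80x^3
D θ (D θ) f = 800x^3 - 240x^2
θ f = 10x^5 - (20/3)x^4 + (1/4)x
θ θ f = 50x^5 - (80/3)x^4 + (1/4)x
((1/2)(θ θ)) f = 25x^5 - (40/3)x^4 + (1/8)x
(D (∇ + D) + (D θ)^2 + (1/2)(θ θ)) f = 25x^5 - (40/3)x^4 + 880x^3 - 340x^2 + (481/8)x - 50/3


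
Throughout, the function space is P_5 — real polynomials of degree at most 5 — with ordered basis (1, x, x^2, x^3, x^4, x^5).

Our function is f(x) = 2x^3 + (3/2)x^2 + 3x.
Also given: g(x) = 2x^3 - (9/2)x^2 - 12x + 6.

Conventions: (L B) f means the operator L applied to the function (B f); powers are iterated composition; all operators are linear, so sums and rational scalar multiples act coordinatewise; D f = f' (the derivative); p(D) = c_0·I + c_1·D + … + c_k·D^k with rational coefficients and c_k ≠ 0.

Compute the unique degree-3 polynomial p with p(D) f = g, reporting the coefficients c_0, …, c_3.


D^0 f = 2x^3 + (3/2)x^2 + 3x
D^1 f = 6x^2 + 3x + 3
D^2 f = 12x + 3
D^3 f = 12
matching coefficients of g against c_0 f + c_1 Df + … from the top degree down determines the c_i
solution: c_0 = 1, c_1 = -1, c_2 = -1, c_3 = 1

c_0 = 1, c_1 = -1, c_2 = -1, c_3 = 1


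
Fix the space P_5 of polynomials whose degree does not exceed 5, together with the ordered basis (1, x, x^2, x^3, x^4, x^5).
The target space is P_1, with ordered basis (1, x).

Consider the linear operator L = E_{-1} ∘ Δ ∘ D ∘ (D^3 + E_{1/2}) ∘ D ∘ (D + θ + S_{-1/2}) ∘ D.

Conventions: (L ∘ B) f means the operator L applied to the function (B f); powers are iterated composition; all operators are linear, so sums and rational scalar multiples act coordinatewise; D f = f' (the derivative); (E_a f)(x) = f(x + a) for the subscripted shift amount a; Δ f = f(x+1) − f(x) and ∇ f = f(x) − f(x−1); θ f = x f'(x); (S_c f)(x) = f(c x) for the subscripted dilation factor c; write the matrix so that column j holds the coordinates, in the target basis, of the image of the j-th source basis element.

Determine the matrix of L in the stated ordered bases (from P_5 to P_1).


the matrix is [[0, 0, 0, 0, 69, 120]; [0, 0, 0, 0, 0, 975/2]] (rows listed top to bottom)

image of 1: 0
image of x: 0
image of x^2: 0
image of x^3: 0
image of x^4: 69
image of x^5: (975/2)x + 120
each image's coordinates form column j of the matrix
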